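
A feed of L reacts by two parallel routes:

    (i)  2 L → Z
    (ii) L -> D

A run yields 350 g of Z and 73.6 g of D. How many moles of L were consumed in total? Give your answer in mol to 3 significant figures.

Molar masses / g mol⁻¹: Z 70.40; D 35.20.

n(Z) = 350 / 70.40 = 4.972 mol
n(D) = 73.6 / 35.20 = 2.091 mol
n(L) via (i) = (2/1)×4.972 = 9.944 mol
n(L) via (ii) = (1/1)×2.091 = 2.091 mol
total n(L) = 9.944 + 2.091 = 12.04 mol

12.0 mol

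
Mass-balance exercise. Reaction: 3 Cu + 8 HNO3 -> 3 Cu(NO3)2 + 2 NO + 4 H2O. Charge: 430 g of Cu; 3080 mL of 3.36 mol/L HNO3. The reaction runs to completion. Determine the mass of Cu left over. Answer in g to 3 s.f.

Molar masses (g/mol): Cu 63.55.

183 g

n(Cu) = 430.0 / 63.55 = 6.766 mol
n(HNO3) = 3.36 × 3080/1000 = 10.35 mol
n/ν → Cu: 2.255, HNO3: 1.294; HNO3 is limiting.
Cu consumed = (3/8) × 10.35 = 3.881 mol
Cu remaining = 6.766 − 3.881 = 2.885 mol
mass = 2.885 × 63.55 = 183.3 g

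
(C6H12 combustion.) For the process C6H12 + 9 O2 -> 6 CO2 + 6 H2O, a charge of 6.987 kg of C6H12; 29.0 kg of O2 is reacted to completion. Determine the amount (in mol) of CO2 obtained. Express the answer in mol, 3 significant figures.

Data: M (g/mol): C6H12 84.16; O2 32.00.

498 mol

n(C6H12) = 6.987×1000 / 84.16 = 83.02 mol
n(O2) = 29.00×1000 / 32.00 = 906.3 mol
n/ν for C6H12 = 83.02/1 = 83.02
n/ν for O2 = 906.3/9 = 100.7
Smallest n/ν is C6H12 → limiting reagent.
n(CO2) = (6/1) × 83.02 = 498.1 mol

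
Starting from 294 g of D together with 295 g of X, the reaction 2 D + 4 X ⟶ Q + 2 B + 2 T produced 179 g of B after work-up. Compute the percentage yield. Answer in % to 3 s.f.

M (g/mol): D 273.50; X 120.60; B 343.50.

48.5 %

n(D) = 294.0 / 273.50 = 1.075 mol
n(X) = 295.0 / 120.60 = 2.446 mol
n/ν → D: 0.5375, X: 0.6115; D is limiting.
theoretical n(B) = (2/2) × 1.075 = 1.075 mol → 369.3 g
% yield = 179 / 369.3 × 100 = 48.47 %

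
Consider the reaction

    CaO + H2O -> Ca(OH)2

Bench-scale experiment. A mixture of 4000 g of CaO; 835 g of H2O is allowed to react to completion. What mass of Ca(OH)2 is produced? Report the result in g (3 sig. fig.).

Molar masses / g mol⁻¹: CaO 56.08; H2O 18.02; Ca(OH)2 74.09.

n(CaO) = 4000 / 56.08 = 71.33 mol
n(H2O) = 835.0 / 18.02 = 46.34 mol
n/ν for CaO = 71.33/1 = 71.33
n/ν for H2O = 46.34/1 = 46.34
Smallest n/ν is H2O → limiting reagent.
n(Ca(OH)2) = (1/1) × 46.34 = 46.34 mol
mass = 46.34 × 74.09 = 3433 g

3430 g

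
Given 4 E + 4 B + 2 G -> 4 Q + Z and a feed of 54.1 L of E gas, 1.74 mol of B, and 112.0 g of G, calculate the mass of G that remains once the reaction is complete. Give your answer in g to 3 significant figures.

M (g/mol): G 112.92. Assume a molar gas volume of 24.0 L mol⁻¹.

13.8 g

n(E) = 54.10 / 24.0 = 2.254 mol
n(B) = 1.740 mol
n(G) = 112.0 / 112.92 = 0.9919 mol
n/ν → E: 0.5635, B: 0.4350, G: 0.4960; B is limiting.
G consumed = (2/4) × 1.740 = 0.8700 mol
G remaining = 0.9919 − 0.8700 = 0.1219 mol
mass = 0.1219 × 112.92 = 13.76 g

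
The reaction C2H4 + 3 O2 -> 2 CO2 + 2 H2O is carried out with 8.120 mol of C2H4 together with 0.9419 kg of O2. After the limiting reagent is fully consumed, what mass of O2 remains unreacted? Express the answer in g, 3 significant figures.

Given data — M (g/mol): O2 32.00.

162 g

n(C2H4) = 8.120 mol
n(O2) = 0.9419×1000 / 32.00 = 29.43 mol
n/ν for C2H4 = 8.120/1 = 8.120
n/ν for O2 = 29.43/3 = 9.810
Smallest n/ν is C2H4 → limiting reagent.
O2 consumed = (3/1) × 8.120 = 24.36 mol
O2 remaining = 29.43 − 24.36 = 5.070 mol
mass = 5.070 × 32.00 = 162.2 g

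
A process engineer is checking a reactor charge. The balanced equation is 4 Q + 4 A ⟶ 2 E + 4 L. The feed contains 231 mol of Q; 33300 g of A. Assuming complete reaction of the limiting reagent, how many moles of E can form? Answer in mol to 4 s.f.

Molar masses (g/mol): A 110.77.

n(Q) = 231.0 mol
n(A) = 33300 / 110.77 = 300.6 mol
n/ν for Q = 231.0/4 = 57.75
n/ν for A = 300.6/4 = 75.15
Smallest n/ν is Q → limiting reagent.
n(E) = (2/4) × 231.0 = 115.5 mol

115.5 mol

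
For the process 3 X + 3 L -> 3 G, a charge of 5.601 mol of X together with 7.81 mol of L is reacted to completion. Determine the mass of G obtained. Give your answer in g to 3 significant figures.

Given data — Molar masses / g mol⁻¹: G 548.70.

n(X) = 5.601 mol
n(L) = 7.810 mol
n/ν for X = 5.601/3 = 1.867
n/ν for L = 7.810/3 = 2.603
Smallest n/ν is X → limiting reagent.
n(G) = (3/3) × 5.601 = 5.601 mol
mass = 5.601 × 548.70 = 3073 g

3070 g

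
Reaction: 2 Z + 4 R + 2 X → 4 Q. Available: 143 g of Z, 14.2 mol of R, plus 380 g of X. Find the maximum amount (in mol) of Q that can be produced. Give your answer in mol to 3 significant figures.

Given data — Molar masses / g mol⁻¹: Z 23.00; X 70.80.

10.7 mol

n(Z) = 143.0 / 23.00 = 6.217 mol
n(R) = 14.20 mol
n(X) = 380.0 / 70.80 = 5.367 mol
n/ν for Z = 6.217/2 = 3.109
n/ν for R = 14.20/4 = 3.550
n/ν for X = 5.367/2 = 2.684
Smallest n/ν is X → limiting reagent.
n(Q) = (4/2) × 5.367 = 10.73 mol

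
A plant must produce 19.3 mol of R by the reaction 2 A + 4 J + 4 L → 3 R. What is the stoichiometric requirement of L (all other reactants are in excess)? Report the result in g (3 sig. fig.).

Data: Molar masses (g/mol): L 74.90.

n(R) = 19.30 mol
n(L) = (4/3) × 19.30 = 25.73 mol
mass = 25.73 × 74.90 = 1927 g

1930 g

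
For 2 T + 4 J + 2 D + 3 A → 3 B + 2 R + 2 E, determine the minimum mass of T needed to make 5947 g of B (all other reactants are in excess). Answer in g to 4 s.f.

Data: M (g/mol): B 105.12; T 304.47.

11480 g

n(B) = 5947 / 105.12 = 56.57 mol
n(T) = (2/3) × 56.57 = 37.71 mol
mass = 37.71 × 304.47 = 11480 g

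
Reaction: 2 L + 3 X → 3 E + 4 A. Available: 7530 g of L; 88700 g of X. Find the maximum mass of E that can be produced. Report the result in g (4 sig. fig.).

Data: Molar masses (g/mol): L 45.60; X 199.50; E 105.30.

26080 g

n(L) = 7530 / 45.60 = 165.1 mol
n(X) = 88700 / 199.50 = 444.6 mol
n/ν → L: 82.55, X: 148.2; L is limiting.
n(E) = (3/2) × 165.1 = 247.7 mol
mass = 247.7 × 105.30 = 26080 g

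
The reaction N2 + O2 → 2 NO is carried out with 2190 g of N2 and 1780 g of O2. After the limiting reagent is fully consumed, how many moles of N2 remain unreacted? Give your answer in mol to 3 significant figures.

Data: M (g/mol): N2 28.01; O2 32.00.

22.6 mol

n(N2) = 2190 / 28.01 = 78.19 mol
n(O2) = 1780 / 32.00 = 55.63 mol
n/ν for N2 = 78.19/1 = 78.19
n/ν for O2 = 55.63/1 = 55.63
Smallest n/ν is O2 → limiting reagent.
N2 consumed = (1/1) × 55.63 = 55.63 mol
N2 remaining = 78.19 − 55.63 = 22.56 mol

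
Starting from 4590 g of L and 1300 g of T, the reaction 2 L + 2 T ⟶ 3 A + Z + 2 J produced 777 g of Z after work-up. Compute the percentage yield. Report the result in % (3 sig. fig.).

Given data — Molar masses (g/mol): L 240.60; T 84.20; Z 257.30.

39.1 %

n(L) = 4590 / 240.60 = 19.08 mol
n(T) = 1300 / 84.20 = 15.44 mol
n/ν → L: 9.540, T: 7.720; T is limiting.
theoretical n(Z) = (1/2) × 15.44 = 7.720 mol → 1986 g
% yield = 777 / 1986 × 100 = 39.12 %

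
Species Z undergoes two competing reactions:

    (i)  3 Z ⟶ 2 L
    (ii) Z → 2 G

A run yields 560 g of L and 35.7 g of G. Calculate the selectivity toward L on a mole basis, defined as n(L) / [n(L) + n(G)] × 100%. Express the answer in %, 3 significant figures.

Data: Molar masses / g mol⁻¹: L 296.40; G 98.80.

n(L) = 560 / 296.40 = 1.889 mol
n(G) = 35.7 / 98.80 = 0.3613 mol
selectivity = 1.889/(1.889+0.3613) × 100 = 83.94 %

83.9 %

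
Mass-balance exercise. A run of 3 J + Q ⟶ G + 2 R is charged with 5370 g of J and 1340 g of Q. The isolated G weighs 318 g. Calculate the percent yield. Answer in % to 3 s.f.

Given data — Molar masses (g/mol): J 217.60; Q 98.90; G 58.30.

66.3 %

n(J) = 5370 / 217.60 = 24.68 mol
n(Q) = 1340 / 98.90 = 13.55 mol
n/ν for J = 24.68/3 = 8.227
n/ν for Q = 13.55/1 = 13.55
Smallest n/ν is J → limiting reagent.
theoretical n(G) = (1/3) × 24.68 = 8.227 mol → 479.6 g
% yield = 318 / 479.6 × 100 = 66.31 %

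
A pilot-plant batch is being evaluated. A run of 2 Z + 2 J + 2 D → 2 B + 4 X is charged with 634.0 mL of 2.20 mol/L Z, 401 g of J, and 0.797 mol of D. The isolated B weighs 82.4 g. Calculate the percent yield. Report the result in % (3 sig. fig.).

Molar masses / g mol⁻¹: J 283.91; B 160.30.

n(Z) = 2.20 × 634.0/1000 = 1.395 mol
n(J) = 401.0 / 283.91 = 1.412 mol
n(D) = 0.7970 mol
n/ν → Z: 0.6975, J: 0.7060, D: 0.3985; D is limiting.
theoretical n(B) = (2/2) × 0.7970 = 0.7970 mol → 127.8 g
% yield = 82.4 / 127.8 × 100 = 64.48 %

64.5 %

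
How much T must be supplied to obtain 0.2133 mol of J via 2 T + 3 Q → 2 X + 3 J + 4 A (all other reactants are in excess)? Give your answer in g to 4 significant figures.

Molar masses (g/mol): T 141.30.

n(J) = 0.2133 mol
n(T) = (2/3) × 0.2133 = 0.1422 mol
mass = 0.1422 × 141.30 = 20.09 g

20.09 g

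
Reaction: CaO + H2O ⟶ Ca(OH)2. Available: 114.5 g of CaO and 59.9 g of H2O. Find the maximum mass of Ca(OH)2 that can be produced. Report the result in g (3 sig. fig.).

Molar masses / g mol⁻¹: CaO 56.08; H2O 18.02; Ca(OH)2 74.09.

151 g

n(CaO) = 114.5 / 56.08 = 2.042 mol
n(H2O) = 59.90 / 18.02 = 3.324 mol
n/ν for CaO = 2.042/1 = 2.042
n/ν for H2O = 3.324/1 = 3.324
Smallest n/ν is CaO → limiting reagent.
n(Ca(OH)2) = (1/1) × 2.042 = 2.042 mol
mass = 2.042 × 74.09 = 151.3 g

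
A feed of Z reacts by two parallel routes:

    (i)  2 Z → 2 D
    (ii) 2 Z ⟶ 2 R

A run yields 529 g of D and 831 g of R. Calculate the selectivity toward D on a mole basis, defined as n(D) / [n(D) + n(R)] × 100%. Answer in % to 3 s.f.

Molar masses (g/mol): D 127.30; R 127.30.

38.9 %

n(D) = 529 / 127.30 = 4.156 mol
n(R) = 831 / 127.30 = 6.528 mol
selectivity = 4.156/(4.156+6.528) × 100 = 38.90 %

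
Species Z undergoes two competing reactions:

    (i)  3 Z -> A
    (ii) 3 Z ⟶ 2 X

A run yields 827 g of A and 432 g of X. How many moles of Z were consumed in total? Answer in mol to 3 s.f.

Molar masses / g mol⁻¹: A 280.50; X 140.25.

n(A) = 827 / 280.50 = 2.948 mol
n(X) = 432 / 140.25 = 3.080 mol
n(Z) via (i) = (3/1)×2.948 = 8.844 mol
n(Z) via (ii) = (3/2)×3.080 = 4.620 mol
total n(Z) = 8.844 + 4.620 = 13.46 mol

13.5 mol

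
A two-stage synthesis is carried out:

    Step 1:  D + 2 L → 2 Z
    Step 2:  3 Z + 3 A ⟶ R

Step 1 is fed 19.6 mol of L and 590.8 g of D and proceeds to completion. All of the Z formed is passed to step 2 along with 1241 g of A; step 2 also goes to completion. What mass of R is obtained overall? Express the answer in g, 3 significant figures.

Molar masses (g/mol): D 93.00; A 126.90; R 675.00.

2200 g

Step 1:
n(L) = 19.60 mol
n(D) = 590.8 / 93.00 = 6.353 mol
n/ν → L: 9.800, D: 6.353; D is limiting.
n(Z) produced = (2/1) × 6.353 = 12.71 mol
Step 2:
n(Z) available = 12.71 mol
n(A) = 1241 / 126.90 = 9.779 mol
n/ν → Z: 4.237, A: 3.260; A is limiting.
n(R) = (1/3) × 9.779 = 3.260 mol
mass = 3.260 × 675.00 = 2201 g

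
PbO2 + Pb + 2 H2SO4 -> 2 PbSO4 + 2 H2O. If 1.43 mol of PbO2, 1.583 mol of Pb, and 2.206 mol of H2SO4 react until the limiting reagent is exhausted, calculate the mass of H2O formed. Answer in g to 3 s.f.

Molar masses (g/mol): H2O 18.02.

n(PbO2) = 1.430 mol
n(Pb) = 1.583 mol
n(H2SO4) = 2.206 mol
n/ν for PbO2 = 1.430/1 = 1.430
n/ν for Pb = 1.583/1 = 1.583
n/ν for H2SO4 = 2.206/2 = 1.103
Smallest n/ν is H2SO4 → limiting reagent.
n(H2O) = (2/2) × 2.206 = 2.206 mol
mass = 2.206 × 18.02 = 39.75 g

39.8 g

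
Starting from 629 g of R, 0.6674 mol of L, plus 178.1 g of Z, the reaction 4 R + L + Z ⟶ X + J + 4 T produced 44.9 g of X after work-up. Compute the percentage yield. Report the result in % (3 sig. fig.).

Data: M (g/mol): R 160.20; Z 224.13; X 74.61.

90.2 %

n(R) = 629.0 / 160.20 = 3.926 mol
n(L) = 0.6674 mol
n(Z) = 178.1 / 224.13 = 0.7946 mol
n/ν for R = 3.926/4 = 0.9815
n/ν for L = 0.6674/1 = 0.6674
n/ν for Z = 0.7946/1 = 0.7946
Smallest n/ν is L → limiting reagent.
theoretical n(X) = (1/1) × 0.6674 = 0.6674 mol → 49.79 g
% yield = 44.9 / 49.79 × 100 = 90.18 %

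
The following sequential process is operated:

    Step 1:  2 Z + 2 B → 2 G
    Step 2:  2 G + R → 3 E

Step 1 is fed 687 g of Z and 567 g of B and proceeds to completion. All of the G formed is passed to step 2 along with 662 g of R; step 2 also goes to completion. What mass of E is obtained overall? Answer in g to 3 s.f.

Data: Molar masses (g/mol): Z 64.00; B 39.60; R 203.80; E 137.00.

1340 g

Step 1:
n(Z) = 687.0 / 64.00 = 10.73 mol
n(B) = 567.0 / 39.60 = 14.32 mol
n/ν → Z: 5.365, B: 7.160; Z is limiting.
n(G) produced = (2/2) × 10.73 = 10.73 mol
Step 2:
n(G) available = 10.73 mol
n(R) = 662.0 / 203.80 = 3.248 mol
n/ν → G: 5.365, R: 3.248; R is limiting.
n(E) = (3/1) × 3.248 = 9.744 mol
mass = 9.744 × 137.00 = 1335 g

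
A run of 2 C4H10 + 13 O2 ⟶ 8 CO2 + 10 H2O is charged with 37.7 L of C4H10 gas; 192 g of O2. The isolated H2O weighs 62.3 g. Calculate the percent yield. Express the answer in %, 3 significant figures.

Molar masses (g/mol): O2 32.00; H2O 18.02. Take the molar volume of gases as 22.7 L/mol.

74.9 %

n(C4H10) = 37.70 / 22.7 = 1.661 mol
n(O2) = 192.0 / 32.00 = 6.000 mol
n/ν for C4H10 = 1.661/2 = 0.8305
n/ν for O2 = 6.000/13 = 0.4615
Smallest n/ν is O2 → limiting reagent.
theoretical n(H2O) = (10/13) × 6.000 = 4.615 mol → 83.16 g
% yield = 62.3 / 83.16 × 100 = 74.92 %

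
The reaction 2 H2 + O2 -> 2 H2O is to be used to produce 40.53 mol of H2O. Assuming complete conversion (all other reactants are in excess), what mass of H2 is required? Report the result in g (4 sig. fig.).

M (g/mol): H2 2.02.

n(H2O) = 40.53 mol
n(H2) = (2/2) × 40.53 = 40.53 mol
mass = 40.53 × 2.02 = 81.87 g

81.87 g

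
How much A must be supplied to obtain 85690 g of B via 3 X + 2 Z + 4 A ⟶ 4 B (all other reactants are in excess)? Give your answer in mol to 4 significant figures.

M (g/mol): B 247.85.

n(B) = 85690 / 247.85 = 345.7 mol
n(A) = (4/4) × 345.7 = 345.7 mol

345.7 mol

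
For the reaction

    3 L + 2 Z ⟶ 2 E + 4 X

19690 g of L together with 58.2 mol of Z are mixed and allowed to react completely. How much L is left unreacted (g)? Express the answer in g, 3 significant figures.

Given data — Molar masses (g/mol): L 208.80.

n(L) = 19690 / 208.80 = 94.30 mol
n(Z) = 58.20 mol
n/ν → L: 31.43, Z: 29.10; Z is limiting.
L consumed = (3/2) × 58.20 = 87.30 mol
L remaining = 94.30 − 87.30 = 7.000 mol
mass = 7.000 × 208.80 = 1462 g

1460 g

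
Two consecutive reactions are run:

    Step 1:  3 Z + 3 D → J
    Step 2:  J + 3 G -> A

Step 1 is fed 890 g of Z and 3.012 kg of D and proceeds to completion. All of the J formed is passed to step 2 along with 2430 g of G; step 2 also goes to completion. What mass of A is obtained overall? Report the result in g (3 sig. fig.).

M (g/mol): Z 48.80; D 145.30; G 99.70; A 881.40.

Step 1:
n(Z) = 890.0 / 48.80 = 18.24 mol
n(D) = 3.012×1000 / 145.30 = 20.73 mol
n/ν → Z: 6.080, D: 6.910; Z is limiting.
n(J) produced = (1/3) × 18.24 = 6.080 mol
Step 2:
n(J) available = 6.080 mol
n(G) = 2430 / 99.70 = 24.37 mol
n/ν → J: 6.080, G: 8.123; J is limiting.
n(A) = (1/1) × 6.080 = 6.080 mol
mass = 6.080 × 881.40 = 5359 g

5360 g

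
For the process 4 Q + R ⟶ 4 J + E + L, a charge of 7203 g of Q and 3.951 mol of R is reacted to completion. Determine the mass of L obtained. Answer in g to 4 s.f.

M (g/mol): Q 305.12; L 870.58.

n(Q) = 7203 / 305.12 = 23.61 mol
n(R) = 3.951 mol
n/ν for Q = 23.61/4 = 5.903
n/ν for R = 3.951/1 = 3.951
Smallest n/ν is R → limiting reagent.
n(L) = (1/1) × 3.951 = 3.951 mol
mass = 3.951 × 870.58 = 3440 g

3440 g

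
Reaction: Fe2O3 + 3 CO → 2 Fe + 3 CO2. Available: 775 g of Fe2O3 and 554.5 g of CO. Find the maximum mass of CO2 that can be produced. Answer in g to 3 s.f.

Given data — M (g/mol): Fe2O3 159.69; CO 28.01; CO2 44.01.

n(Fe2O3) = 775.0 / 159.69 = 4.853 mol
n(CO) = 554.5 / 28.01 = 19.80 mol
n/ν → Fe2O3: 4.853, CO: 6.600; Fe2O3 is limiting.
n(CO2) = (3/1) × 4.853 = 14.56 mol
mass = 14.56 × 44.01 = 640.8 g

641 g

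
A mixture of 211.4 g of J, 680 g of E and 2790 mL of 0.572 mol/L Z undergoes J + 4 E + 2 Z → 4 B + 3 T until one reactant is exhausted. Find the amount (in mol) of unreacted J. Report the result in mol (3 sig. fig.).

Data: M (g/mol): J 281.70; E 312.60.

n(J) = 211.4 / 281.70 = 0.7504 mol
n(E) = 680.0 / 312.60 = 2.175 mol
n(Z) = 0.572 × 2790/1000 = 1.596 mol
n/ν → J: 0.7504, E: 0.5438, Z: 0.7980; E is limiting.
J consumed = (1/4) × 2.175 = 0.5438 mol
J remaining = 0.7504 − 0.5438 = 0.2066 mol

0.207 mol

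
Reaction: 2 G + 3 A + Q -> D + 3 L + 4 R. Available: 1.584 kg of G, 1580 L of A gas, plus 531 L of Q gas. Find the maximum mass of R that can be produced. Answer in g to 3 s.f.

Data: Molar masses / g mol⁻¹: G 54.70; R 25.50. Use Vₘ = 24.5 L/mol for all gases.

1480 g

n(G) = 1.584×1000 / 54.70 = 28.96 mol
n(A) = 1580 / 24.5 = 64.49 mol
n(Q) = 531.0 / 24.5 = 21.67 mol
n/ν for G = 28.96/2 = 14.48
n/ν for A = 64.49/3 = 21.50
n/ν for Q = 21.67/1 = 21.67
Smallest n/ν is G → limiting reagent.
n(R) = (4/2) × 28.96 = 57.92 mol
mass = 57.92 × 25.50 = 1477 g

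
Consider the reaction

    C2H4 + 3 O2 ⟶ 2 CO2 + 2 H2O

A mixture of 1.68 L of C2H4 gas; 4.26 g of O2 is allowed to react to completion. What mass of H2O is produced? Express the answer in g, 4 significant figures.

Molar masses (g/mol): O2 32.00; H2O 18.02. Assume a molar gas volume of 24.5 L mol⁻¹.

n(C2H4) = 1.680 / 24.5 = 0.06857 mol
n(O2) = 4.260 / 32.00 = 0.1331 mol
n/ν → C2H4: 0.06857, O2: 0.04437; O2 is limiting.
n(H2O) = (2/3) × 0.1331 = 0.08873 mol
mass = 0.08873 × 18.02 = 1.599 g

1.599 g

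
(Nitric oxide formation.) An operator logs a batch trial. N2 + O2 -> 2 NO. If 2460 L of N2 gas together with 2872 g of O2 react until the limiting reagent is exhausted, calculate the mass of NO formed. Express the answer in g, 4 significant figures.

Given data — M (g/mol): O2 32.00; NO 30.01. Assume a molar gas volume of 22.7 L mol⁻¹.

n(N2) = 2460 / 22.7 = 108.4 mol
n(O2) = 2872 / 32.00 = 89.75 mol
n/ν → N2: 108.4, O2: 89.75; O2 is limiting.
n(NO) = (2/1) × 89.75 = 179.5 mol
mass = 179.5 × 30.01 = 5387 g

5387 g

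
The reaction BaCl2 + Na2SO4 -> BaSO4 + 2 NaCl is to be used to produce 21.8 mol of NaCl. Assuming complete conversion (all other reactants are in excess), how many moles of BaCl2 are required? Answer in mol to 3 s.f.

10.9 mol

n(NaCl) = 21.80 mol
n(BaCl2) = (1/2) × 21.80 = 10.90 mol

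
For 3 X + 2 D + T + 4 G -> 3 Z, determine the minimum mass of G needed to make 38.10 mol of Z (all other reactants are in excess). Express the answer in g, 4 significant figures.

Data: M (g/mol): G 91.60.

4653 g

n(Z) = 38.10 mol
n(G) = (4/3) × 38.10 = 50.80 mol
mass = 50.80 × 91.60 = 4653 g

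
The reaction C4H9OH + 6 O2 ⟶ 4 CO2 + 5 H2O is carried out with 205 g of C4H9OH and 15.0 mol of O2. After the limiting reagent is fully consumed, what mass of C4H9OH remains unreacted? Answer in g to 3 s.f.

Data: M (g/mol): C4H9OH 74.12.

n(C4H9OH) = 205.0 / 74.12 = 2.766 mol
n(O2) = 15.00 mol
n/ν for C4H9OH = 2.766/1 = 2.766
n/ν for O2 = 15.00/6 = 2.500
Smallest n/ν is O2 → limiting reagent.
C4H9OH consumed = (1/6) × 15.00 = 2.500 mol
C4H9OH remaining = 2.766 − 2.500 = 0.2660 mol
mass = 0.2660 × 74.12 = 19.72 g

19.7 g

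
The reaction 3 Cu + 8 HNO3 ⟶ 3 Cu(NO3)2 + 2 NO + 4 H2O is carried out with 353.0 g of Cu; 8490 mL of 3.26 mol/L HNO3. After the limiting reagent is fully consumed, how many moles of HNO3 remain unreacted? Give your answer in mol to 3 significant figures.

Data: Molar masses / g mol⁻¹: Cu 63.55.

12.9 mol

n(Cu) = 353.0 / 63.55 = 5.555 mol
n(HNO3) = 3.26 × 8490/1000 = 27.68 mol
n/ν for Cu = 5.555/3 = 1.852
n/ν for HNO3 = 27.68/8 = 3.460
Smallest n/ν is Cu → limiting reagent.
HNO3 consumed = (8/3) × 5.555 = 14.81 mol
HNO3 remaining = 27.68 − 14.81 = 12.87 mol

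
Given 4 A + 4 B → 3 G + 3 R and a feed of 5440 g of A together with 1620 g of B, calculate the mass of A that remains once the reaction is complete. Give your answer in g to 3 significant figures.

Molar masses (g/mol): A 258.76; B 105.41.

n(A) = 5440 / 258.76 = 21.02 mol
n(B) = 1620 / 105.41 = 15.37 mol
n/ν for A = 21.02/4 = 5.255
n/ν for B = 15.37/4 = 3.843
Smallest n/ν is B → limiting reagent.
A consumed = (4/4) × 15.37 = 15.37 mol
A remaining = 21.02 − 15.37 = 5.650 mol
mass = 5.650 × 258.76 = 1462 g

1460 g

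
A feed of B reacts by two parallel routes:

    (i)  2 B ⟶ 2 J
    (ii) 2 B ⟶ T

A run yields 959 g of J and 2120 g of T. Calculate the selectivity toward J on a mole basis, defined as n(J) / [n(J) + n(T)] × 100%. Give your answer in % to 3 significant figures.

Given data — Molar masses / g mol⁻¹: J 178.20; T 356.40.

n(J) = 959 / 178.20 = 5.382 mol
n(T) = 2120 / 356.40 = 5.948 mol
selectivity = 5.382/(5.382+5.948) × 100 = 47.50 %

47.5 %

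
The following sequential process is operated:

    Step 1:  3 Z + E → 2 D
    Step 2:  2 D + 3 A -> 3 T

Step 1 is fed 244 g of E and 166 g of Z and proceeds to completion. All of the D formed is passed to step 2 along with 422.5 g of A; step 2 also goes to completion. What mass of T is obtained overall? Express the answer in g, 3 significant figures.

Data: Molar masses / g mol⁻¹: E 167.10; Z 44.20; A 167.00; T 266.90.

Step 1:
n(E) = 244.0 / 167.10 = 1.460 mol
n(Z) = 166.0 / 44.20 = 3.756 mol
n/ν for E = 1.460/1 = 1.460
n/ν for Z = 3.756/3 = 1.252
Smallest n/ν is Z → limiting reagent.
n(D) produced = (2/3) × 3.756 = 2.504 mol
Step 2:
n(D) available = 2.504 mol
n(A) = 422.5 / 167.00 = 2.530 mol
n/ν for D = 2.504/2 = 1.252
n/ν for A = 2.530/3 = 0.8433
Smallest n/ν is A → limiting reagent.
n(T) = (3/3) × 2.530 = 2.530 mol
mass = 2.530 × 266.90 = 675.3 g

675 g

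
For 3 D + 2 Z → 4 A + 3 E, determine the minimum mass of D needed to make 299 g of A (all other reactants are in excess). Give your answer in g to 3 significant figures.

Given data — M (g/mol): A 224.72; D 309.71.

n(A) = 299 / 224.72 = 1.331 mol
n(D) = (3/4) × 1.331 = 0.9983 mol
mass = 0.9983 × 309.71 = 309.2 g

309 g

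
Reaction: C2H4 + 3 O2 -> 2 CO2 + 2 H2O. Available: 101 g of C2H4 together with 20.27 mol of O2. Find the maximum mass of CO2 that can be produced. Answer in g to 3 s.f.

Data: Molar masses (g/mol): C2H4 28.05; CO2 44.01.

317 g

n(C2H4) = 101.0 / 28.05 = 3.601 mol
n(O2) = 20.27 mol
n/ν for C2H4 = 3.601/1 = 3.601
n/ν for O2 = 20.27/3 = 6.757
Smallest n/ν is C2H4 → limiting reagent.
n(CO2) = (2/1) × 3.601 = 7.202 mol
mass = 7.202 × 44.01 = 317.0 g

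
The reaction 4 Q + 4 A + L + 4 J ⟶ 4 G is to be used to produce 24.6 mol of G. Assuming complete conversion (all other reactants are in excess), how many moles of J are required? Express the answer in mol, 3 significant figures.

n(G) = 24.60 mol
n(J) = (4/4) × 24.60 = 24.60 mol

24.6 mol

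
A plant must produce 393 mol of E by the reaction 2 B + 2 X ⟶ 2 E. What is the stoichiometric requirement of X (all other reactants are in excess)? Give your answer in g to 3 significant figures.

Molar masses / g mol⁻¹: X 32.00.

n(E) = 393.0 mol
n(X) = (2/2) × 393.0 = 393.0 mol
mass = 393.0 × 32.00 = 12580 g

12600 g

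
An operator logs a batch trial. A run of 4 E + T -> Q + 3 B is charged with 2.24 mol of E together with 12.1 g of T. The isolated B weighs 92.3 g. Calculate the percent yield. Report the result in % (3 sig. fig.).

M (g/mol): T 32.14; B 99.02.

82.5 %

n(E) = 2.240 mol
n(T) = 12.10 / 32.14 = 0.3765 mol
n/ν for E = 2.240/4 = 0.5600
n/ν for T = 0.3765/1 = 0.3765
Smallest n/ν is T → limiting reagent.
theoretical n(B) = (3/1) × 0.3765 = 1.130 mol → 111.9 g
% yield = 92.3 / 111.9 × 100 = 82.48 %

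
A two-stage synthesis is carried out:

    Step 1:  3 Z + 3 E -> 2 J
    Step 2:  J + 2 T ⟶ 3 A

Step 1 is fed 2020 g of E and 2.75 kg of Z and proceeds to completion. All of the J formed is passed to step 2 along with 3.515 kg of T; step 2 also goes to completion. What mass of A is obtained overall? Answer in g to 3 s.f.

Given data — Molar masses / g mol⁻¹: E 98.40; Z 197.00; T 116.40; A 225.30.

6290 g

Step 1:
n(E) = 2020 / 98.40 = 20.53 mol
n(Z) = 2.750×1000 / 197.00 = 13.96 mol
n/ν for E = 20.53/3 = 6.843
n/ν for Z = 13.96/3 = 4.653
Smallest n/ν is Z → limiting reagent.
n(J) produced = (2/3) × 13.96 = 9.307 mol
Step 2:
n(J) available = 9.307 mol
n(T) = 3.515×1000 / 116.40 = 30.20 mol
n/ν for J = 9.307/1 = 9.307
n/ν for T = 30.20/2 = 15.10
Smallest n/ν is J → limiting reagent.
n(A) = (3/1) × 9.307 = 27.92 mol
mass = 27.92 × 225.30 = 6290 g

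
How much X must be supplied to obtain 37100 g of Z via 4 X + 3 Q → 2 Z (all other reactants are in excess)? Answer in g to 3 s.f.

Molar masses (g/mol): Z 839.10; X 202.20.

17900 g

n(Z) = 37100 / 839.10 = 44.21 mol
n(X) = (4/2) × 44.21 = 88.42 mol
mass = 88.42 × 202.20 = 17880 g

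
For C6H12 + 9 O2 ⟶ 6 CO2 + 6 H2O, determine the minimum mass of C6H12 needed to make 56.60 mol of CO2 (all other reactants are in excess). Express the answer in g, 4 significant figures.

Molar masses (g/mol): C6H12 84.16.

n(CO2) = 56.60 mol
n(C6H12) = (1/6) × 56.60 = 9.433 mol
mass = 9.433 × 84.16 = 793.9 g

793.9 g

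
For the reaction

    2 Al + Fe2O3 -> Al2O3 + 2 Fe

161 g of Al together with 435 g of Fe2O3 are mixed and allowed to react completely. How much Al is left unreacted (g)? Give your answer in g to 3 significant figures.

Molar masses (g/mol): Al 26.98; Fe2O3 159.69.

n(Al) = 161.0 / 26.98 = 5.967 mol
n(Fe2O3) = 435.0 / 159.69 = 2.724 mol
n/ν for Al = 5.967/2 = 2.984
n/ν for Fe2O3 = 2.724/1 = 2.724
Smallest n/ν is Fe2O3 → limiting reagent.
Al consumed = (2/1) × 2.724 = 5.448 mol
Al remaining = 5.967 − 5.448 = 0.5190 mol
mass = 0.5190 × 26.98 = 14.00 g

14.0 g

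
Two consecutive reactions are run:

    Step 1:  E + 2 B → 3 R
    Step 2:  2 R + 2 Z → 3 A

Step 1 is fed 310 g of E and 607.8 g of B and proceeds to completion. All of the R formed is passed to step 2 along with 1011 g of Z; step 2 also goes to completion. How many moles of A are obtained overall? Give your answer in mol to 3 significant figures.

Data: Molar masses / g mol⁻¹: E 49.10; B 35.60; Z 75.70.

20.0 mol

Step 1:
n(E) = 310.0 / 49.10 = 6.314 mol
n(B) = 607.8 / 35.60 = 17.07 mol
n/ν for E = 6.314/1 = 6.314
n/ν for B = 17.07/2 = 8.535
Smallest n/ν is E → limiting reagent.
n(R) produced = (3/1) × 6.314 = 18.94 mol
Step 2:
n(R) available = 18.94 mol
n(Z) = 1011 / 75.70 = 13.36 mol
n/ν for R = 18.94/2 = 9.470
n/ν for Z = 13.36/2 = 6.680
Smallest n/ν is Z → limiting reagent.
n(A) = (3/2) × 13.36 = 20.04 mol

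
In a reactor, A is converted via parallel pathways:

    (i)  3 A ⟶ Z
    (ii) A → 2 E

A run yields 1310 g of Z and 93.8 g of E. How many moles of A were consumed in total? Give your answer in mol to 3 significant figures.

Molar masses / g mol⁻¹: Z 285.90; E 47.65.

14.7 mol

n(Z) = 1310 / 285.90 = 4.582 mol
n(E) = 93.8 / 47.65 = 1.969 mol
n(A) via (i) = (3/1)×4.582 = 13.75 mol
n(A) via (ii) = (1/2)×1.969 = 0.9845 mol
total n(A) = 13.75 + 0.9845 = 14.73 mol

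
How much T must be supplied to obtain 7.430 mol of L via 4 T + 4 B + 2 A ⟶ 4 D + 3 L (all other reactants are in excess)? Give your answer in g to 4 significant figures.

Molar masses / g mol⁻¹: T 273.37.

n(L) = 7.430 mol
n(T) = (4/3) × 7.430 = 9.907 mol
mass = 9.907 × 273.37 = 2708 g

2708 g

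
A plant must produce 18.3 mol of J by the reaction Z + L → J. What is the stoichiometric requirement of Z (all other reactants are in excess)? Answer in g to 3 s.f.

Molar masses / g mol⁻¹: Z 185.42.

n(J) = 18.30 mol
n(Z) = (1/1) × 18.30 = 18.30 mol
mass = 18.30 × 185.42 = 3393 g

3390 g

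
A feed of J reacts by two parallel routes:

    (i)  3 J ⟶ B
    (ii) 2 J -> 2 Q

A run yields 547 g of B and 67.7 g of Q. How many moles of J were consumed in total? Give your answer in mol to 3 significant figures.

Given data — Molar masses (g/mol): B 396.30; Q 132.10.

4.65 mol

n(B) = 547 / 396.30 = 1.380 mol
n(Q) = 67.7 / 132.10 = 0.5125 mol
n(J) via (i) = (3/1)×1.380 = 4.140 mol
n(J) via (ii) = (2/2)×0.5125 = 0.5125 mol
total n(J) = 4.140 + 0.5125 = 4.653 mol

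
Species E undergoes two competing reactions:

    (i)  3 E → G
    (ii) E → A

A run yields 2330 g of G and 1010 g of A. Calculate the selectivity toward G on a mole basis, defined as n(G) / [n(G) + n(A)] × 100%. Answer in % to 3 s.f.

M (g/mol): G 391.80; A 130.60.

n(G) = 2330 / 391.80 = 5.947 mol
n(A) = 1010 / 130.60 = 7.734 mol
selectivity = 5.947/(5.947+7.734) × 100 = 43.47 %

43.5 %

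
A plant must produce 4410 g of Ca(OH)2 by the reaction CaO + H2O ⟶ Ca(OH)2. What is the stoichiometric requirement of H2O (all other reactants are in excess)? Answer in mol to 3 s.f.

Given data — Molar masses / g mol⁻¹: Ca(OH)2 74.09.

n(Ca(OH)2) = 4410 / 74.09 = 59.52 mol
n(H2O) = (1/1) × 59.52 = 59.52 mol

59.5 mol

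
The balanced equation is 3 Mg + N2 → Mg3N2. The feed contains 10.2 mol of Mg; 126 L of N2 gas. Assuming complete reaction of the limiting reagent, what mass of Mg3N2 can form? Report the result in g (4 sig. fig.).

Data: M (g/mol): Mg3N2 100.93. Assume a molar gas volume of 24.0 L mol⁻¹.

n(Mg) = 10.20 mol
n(N2) = 126.0 / 24.0 = 5.250 mol
n/ν for Mg = 10.20/3 = 3.400
n/ν for N2 = 5.250/1 = 5.250
Smallest n/ν is Mg → limiting reagent.
n(Mg3N2) = (1/3) × 10.20 = 3.400 mol
mass = 3.400 × 100.93 = 343.2 g

343.2 g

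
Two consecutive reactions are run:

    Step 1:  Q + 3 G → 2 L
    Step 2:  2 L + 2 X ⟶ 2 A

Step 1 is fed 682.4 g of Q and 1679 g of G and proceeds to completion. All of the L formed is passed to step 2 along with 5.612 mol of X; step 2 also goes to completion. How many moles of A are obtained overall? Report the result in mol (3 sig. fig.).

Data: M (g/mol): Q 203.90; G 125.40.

Step 1:
n(Q) = 682.4 / 203.90 = 3.347 mol
n(G) = 1679 / 125.40 = 13.39 mol
n/ν → Q: 3.347, G: 4.463; Q is limiting.
n(L) produced = (2/1) × 3.347 = 6.694 mol
Step 2:
n(L) available = 6.694 mol
n(X) = 5.612 mol
n/ν → L: 3.347, X: 2.806; X is limiting.
n(A) = (2/2) × 5.612 = 5.612 mol

5.61 mol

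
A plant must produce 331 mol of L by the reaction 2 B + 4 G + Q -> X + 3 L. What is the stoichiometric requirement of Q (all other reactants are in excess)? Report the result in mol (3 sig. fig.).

n(L) = 331.0 mol
n(Q) = (1/3) × 331.0 = 110.3 mol

110 mol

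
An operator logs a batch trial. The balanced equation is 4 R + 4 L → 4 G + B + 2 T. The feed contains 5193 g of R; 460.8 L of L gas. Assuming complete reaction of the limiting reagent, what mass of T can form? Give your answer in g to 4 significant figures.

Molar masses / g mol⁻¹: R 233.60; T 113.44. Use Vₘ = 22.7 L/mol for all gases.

n(R) = 5193 / 233.60 = 22.23 mol
n(L) = 460.8 / 22.7 = 20.30 mol
n/ν for R = 22.23/4 = 5.558
n/ν for L = 20.30/4 = 5.075
Smallest n/ν is L → limiting reagent.
n(T) = (2/4) × 20.30 = 10.15 mol
mass = 10.15 × 113.44 = 1151 g

1151 g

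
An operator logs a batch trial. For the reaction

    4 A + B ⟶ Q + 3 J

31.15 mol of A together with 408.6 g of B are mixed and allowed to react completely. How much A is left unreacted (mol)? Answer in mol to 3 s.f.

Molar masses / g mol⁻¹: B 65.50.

6.20 mol

n(A) = 31.15 mol
n(B) = 408.6 / 65.50 = 6.238 mol
n/ν for A = 31.15/4 = 7.788
n/ν for B = 6.238/1 = 6.238
Smallest n/ν is B → limiting reagent.
A consumed = (4/1) × 6.238 = 24.95 mol
A remaining = 31.15 − 24.95 = 6.200 mol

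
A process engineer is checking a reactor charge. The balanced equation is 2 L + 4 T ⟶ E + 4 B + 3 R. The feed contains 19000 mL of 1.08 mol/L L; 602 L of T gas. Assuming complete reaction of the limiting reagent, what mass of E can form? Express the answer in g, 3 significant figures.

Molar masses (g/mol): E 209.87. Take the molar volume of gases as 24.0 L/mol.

n(L) = 1.08 × 19000/1000 = 20.52 mol
n(T) = 602.0 / 24.0 = 25.08 mol
n/ν → L: 10.26, T: 6.270; T is limiting.
n(E) = (1/4) × 25.08 = 6.270 mol
mass = 6.270 × 209.87 = 1316 g

1320 g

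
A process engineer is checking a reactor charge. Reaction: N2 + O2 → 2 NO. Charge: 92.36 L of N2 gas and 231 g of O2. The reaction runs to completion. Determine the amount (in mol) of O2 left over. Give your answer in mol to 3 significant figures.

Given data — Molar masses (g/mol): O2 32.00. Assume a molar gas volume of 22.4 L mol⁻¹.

3.10 mol

n(N2) = 92.36 / 22.4 = 4.123 mol
n(O2) = 231.0 / 32.00 = 7.219 mol
n/ν for N2 = 4.123/1 = 4.123
n/ν for O2 = 7.219/1 = 7.219
Smallest n/ν is N2 → limiting reagent.
O2 consumed = (1/1) × 4.123 = 4.123 mol
O2 remaining = 7.219 − 4.123 = 3.096 mol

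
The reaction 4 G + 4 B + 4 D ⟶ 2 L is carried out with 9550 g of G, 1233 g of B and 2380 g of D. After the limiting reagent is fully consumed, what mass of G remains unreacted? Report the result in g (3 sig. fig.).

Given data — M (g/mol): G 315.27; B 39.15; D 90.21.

n(G) = 9550 / 315.27 = 30.29 mol
n(B) = 1233 / 39.15 = 31.49 mol
n(D) = 2380 / 90.21 = 26.38 mol
n/ν → G: 7.573, B: 7.873, D: 6.595; D is limiting.
G consumed = (4/4) × 26.38 = 26.38 mol
G remaining = 30.29 − 26.38 = 3.910 mol
mass = 3.910 × 315.27 = 1233 g

1230 g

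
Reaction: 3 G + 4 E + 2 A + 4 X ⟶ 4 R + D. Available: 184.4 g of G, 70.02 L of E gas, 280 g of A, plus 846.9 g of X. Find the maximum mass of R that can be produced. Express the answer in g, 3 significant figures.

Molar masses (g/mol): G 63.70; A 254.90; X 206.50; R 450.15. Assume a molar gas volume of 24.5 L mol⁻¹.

n(G) = 184.4 / 63.70 = 2.895 mol
n(E) = 70.02 / 24.5 = 2.858 mol
n(A) = 280.0 / 254.90 = 1.098 mol
n(X) = 846.9 / 206.50 = 4.101 mol
n/ν → G: 0.9650, E: 0.7145, A: 0.5490, X: 1.025; A is limiting.
n(R) = (4/2) × 1.098 = 2.196 mol
mass = 2.196 × 450.15 = 988.5 g

989 g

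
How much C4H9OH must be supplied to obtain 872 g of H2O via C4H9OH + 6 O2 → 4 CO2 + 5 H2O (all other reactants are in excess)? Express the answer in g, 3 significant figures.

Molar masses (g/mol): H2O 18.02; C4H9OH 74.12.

n(H2O) = 872 / 18.02 = 48.39 mol
n(C4H9OH) = (1/5) × 48.39 = 9.678 mol
mass = 9.678 × 74.12 = 717.3 g

717 g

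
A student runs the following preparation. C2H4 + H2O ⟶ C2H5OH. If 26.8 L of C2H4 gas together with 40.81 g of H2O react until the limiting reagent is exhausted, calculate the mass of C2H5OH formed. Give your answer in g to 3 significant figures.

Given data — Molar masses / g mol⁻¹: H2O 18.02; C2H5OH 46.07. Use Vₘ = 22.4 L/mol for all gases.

55.1 g

n(C2H4) = 26.80 / 22.4 = 1.196 mol
n(H2O) = 40.81 / 18.02 = 2.265 mol
n/ν for C2H4 = 1.196/1 = 1.196
n/ν for H2O = 2.265/1 = 2.265
Smallest n/ν is C2H4 → limiting reagent.
n(C2H5OH) = (1/1) × 1.196 = 1.196 mol
mass = 1.196 × 46.07 = 55.10 g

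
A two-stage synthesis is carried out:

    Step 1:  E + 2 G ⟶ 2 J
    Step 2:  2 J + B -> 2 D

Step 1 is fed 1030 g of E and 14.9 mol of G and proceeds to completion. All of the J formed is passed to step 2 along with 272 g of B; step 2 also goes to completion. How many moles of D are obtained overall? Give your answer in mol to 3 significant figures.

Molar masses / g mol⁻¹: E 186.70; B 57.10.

9.53 mol

Step 1:
n(E) = 1030 / 186.70 = 5.517 mol
n(G) = 14.90 mol
n/ν for E = 5.517/1 = 5.517
n/ν for G = 14.90/2 = 7.450
Smallest n/ν is E → limiting reagent.
n(J) produced = (2/1) × 5.517 = 11.03 mol
Step 2:
n(J) available = 11.03 mol
n(B) = 272.0 / 57.10 = 4.764 mol
n/ν for J = 11.03/2 = 5.515
n/ν for B = 4.764/1 = 4.764
Smallest n/ν is B → limiting reagent.
n(D) = (2/1) × 4.764 = 9.528 mol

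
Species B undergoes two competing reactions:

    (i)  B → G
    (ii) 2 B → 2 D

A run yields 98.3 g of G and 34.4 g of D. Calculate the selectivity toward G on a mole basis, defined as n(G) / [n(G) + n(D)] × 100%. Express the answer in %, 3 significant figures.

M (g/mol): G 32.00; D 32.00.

n(G) = 98.3 / 32.00 = 3.072 mol
n(D) = 34.4 / 32.00 = 1.075 mol
selectivity = 3.072/(3.072+1.075) × 100 = 74.08 %

74.1 %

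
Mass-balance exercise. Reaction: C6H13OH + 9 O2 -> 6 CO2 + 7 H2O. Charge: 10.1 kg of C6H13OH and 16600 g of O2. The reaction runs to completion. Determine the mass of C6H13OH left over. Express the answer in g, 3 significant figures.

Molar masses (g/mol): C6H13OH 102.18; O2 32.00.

n(C6H13OH) = 10.10×1000 / 102.18 = 98.85 mol
n(O2) = 16600 / 32.00 = 518.8 mol
n/ν for C6H13OH = 98.85/1 = 98.85
n/ν for O2 = 518.8/9 = 57.64
Smallest n/ν is O2 → limiting reagent.
C6H13OH consumed = (1/9) × 518.8 = 57.64 mol
C6H13OH remaining = 98.85 − 57.64 = 41.21 mol
mass = 41.21 × 102.18 = 4211 g

4210 g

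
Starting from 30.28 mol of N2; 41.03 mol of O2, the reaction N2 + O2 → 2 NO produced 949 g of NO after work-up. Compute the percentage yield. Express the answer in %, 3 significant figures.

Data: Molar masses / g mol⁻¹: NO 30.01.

52.2 %

n(N2) = 30.28 mol
n(O2) = 41.03 mol
n/ν for N2 = 30.28/1 = 30.28
n/ν for O2 = 41.03/1 = 41.03
Smallest n/ν is N2 → limiting reagent.
theoretical n(NO) = (2/1) × 30.28 = 60.56 mol → 1817 g
% yield = 949 / 1817 × 100 = 52.23 %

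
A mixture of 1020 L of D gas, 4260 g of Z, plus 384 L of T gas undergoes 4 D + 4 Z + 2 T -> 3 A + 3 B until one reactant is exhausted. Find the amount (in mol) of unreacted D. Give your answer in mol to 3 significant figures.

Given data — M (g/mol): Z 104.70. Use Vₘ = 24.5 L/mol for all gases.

n(D) = 1020 / 24.5 = 41.63 mol
n(Z) = 4260 / 104.70 = 40.69 mol
n(T) = 384.0 / 24.5 = 15.67 mol
n/ν → D: 10.41, Z: 10.17, T: 7.835; T is limiting.
D consumed = (4/2) × 15.67 = 31.34 mol
D remaining = 41.63 − 31.34 = 10.29 mol

10.3 mol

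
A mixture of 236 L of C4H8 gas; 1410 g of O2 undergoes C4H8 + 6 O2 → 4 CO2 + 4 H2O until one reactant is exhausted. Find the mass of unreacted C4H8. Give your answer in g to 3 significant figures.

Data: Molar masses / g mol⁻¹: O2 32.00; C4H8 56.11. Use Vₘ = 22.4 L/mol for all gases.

179 g

n(C4H8) = 236.0 / 22.4 = 10.54 mol
n(O2) = 1410 / 32.00 = 44.06 mol
n/ν for C4H8 = 10.54/1 = 10.54
n/ν for O2 = 44.06/6 = 7.343
Smallest n/ν is O2 → limiting reagent.
C4H8 consumed = (1/6) × 44.06 = 7.343 mol
C4H8 remaining = 10.54 − 7.343 = 3.197 mol
mass = 3.197 × 56.11 = 179.4 g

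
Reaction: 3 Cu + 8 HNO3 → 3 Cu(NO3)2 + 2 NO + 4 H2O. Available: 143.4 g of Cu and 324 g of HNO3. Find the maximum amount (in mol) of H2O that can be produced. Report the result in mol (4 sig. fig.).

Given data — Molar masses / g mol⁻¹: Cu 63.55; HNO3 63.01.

n(Cu) = 143.4 / 63.55 = 2.256 mol
n(HNO3) = 324.0 / 63.01 = 5.142 mol
n/ν for Cu = 2.256/3 = 0.7520
n/ν for HNO3 = 5.142/8 = 0.6428
Smallest n/ν is HNO3 → limiting reagent.
n(H2O) = (4/8) × 5.142 = 2.571 mol

2.571 mol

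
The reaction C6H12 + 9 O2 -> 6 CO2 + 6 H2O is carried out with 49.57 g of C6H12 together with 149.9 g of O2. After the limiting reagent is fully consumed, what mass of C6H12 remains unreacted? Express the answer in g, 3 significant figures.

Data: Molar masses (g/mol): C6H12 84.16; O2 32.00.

n(C6H12) = 49.57 / 84.16 = 0.5890 mol
n(O2) = 149.9 / 32.00 = 4.684 mol
n/ν for C6H12 = 0.5890/1 = 0.5890
n/ν for O2 = 4.684/9 = 0.5204
Smallest n/ν is O2 → limiting reagent.
C6H12 consumed = (1/9) × 4.684 = 0.5204 mol
C6H12 remaining = 0.5890 − 0.5204 = 0.06860 mol
mass = 0.06860 × 84.16 = 5.773 g

5.77 g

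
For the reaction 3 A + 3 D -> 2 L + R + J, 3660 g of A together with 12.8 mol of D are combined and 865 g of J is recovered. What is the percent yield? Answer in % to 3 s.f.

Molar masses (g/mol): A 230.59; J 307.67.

65.9 %

n(A) = 3660 / 230.59 = 15.87 mol
n(D) = 12.80 mol
n/ν for A = 15.87/3 = 5.290
n/ν for D = 12.80/3 = 4.267
Smallest n/ν is D → limiting reagent.
theoretical n(J) = (1/3) × 12.80 = 4.267 mol → 1313 g
% yield = 865 / 1313 × 100 = 65.88 %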